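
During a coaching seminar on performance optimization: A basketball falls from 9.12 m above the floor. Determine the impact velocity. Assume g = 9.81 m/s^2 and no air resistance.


v = sqrt(2 * g * h)
v = sqrt(2 * 9.81 * 9.12)
v = sqrt(178.9344) = 13.3766 m/s

13.3766 m/s


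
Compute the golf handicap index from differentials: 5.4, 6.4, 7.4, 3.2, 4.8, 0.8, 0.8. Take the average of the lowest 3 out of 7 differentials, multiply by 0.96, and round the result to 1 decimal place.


All differentials: 5.4, 6.4, 7.4, 3.2, 4.8, 0.8, 0.8
Sorted: 0.8, 0.8, 3.2, 4.8, 5.4, 6.4, 7.4
Best 3: 0.8, 0.8, 3.2
Average of best = 4.8 / 3 = 1.6
Raw index = 1.6 * 0.96 = 1.536
Handicap index = round(1.536, 1) = 1.5

1.5


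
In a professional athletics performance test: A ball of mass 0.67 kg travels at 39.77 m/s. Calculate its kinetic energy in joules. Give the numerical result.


KE = 0.5 * m * v^2
KE = 0.5 * 0.67 * 39.77^2
KE = 0.5 * 0.67 * 1581.6529 = 529.8537 J

529.8537 J


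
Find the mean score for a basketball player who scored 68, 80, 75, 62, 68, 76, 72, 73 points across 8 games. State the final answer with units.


Average = sum / n
Sum = 574
Average = 574 / 8 = 71.75

71.75


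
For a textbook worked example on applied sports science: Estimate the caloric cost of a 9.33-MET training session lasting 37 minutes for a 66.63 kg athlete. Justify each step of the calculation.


kcal = MET * mass * time_hr
Convert time: 37 min = 0.6167 hr
kcal = 9.33 * 66.63 * 0.6167
kcal = 383.3557 kcal

383.3557 kcal


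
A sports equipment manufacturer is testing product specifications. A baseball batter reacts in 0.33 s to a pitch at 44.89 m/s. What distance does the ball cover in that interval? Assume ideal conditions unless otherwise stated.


d = v * t
d = 44.89 * 0.33
d = 14.8137 m

14.8137 m


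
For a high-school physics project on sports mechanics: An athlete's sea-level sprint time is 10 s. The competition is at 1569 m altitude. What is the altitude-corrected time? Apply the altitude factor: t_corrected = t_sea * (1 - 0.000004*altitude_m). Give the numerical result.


Correction factor = 1 - 0.000004 * 1569 = 0.993724
t_corrected = t_sea * factor = 10 * 0.993724
t_corrected = 9.9372 s

9.9372 s


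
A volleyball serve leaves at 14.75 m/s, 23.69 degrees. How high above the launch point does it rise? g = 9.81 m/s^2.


H = (v*sin(theta))^2 / (2*g)
vy = v*sin(theta) = 14.75 * sin(23.69 deg) = 5.9264 m/s
H = vy^2 / (2*g) = 35.1219 / (2*9.81)
H = 35.1219 / 19.62 = 1.7901 m

1.7901 m


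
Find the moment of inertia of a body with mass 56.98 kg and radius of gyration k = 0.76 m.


I = m * k^2
I = 56.98 * 0.76^2
I = 56.98 * 0.5776 = 32.9116 kg*m^2

32.9116 kg*m^2


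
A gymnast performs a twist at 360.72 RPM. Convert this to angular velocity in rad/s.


omega = RPM * 2 * pi / 60
omega = 360.72 * 2 * 3.14159 / 60
omega = 2266.4706 / 60 = 37.7745 rad/s

37.7745 rad/s


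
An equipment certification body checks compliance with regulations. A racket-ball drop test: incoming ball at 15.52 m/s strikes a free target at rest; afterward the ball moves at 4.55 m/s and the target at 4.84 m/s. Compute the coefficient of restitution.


e = (v2_after - v1_after) / (v1_before - v2_before)
Numerator = 4.84 - 4.55 = 0.29
Denominator = 15.52 - 0 = 15.52
e = 0.29 / 15.52 = 0.0187

0.0187


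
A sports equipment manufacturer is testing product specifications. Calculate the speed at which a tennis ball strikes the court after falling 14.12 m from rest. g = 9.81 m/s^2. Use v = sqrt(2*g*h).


v = sqrt(2 * g * h)
v = sqrt(2 * 9.81 * 14.12)
v = sqrt(277.0344) = 16.6444 m/s

16.6444 m/s


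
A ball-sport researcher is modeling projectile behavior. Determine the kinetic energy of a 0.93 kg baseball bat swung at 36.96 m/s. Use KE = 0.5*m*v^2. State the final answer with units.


KE = 0.5 * m * v^2
KE = 0.5 * 0.93 * 36.96^2
KE = 0.5 * 0.93 * 1366.0416 = 635.2093 J

635.2093 J


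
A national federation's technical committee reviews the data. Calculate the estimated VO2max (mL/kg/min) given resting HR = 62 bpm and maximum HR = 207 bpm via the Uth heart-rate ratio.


VO2max = 15.3 * HRmax / HRrest
VO2max = 15.3 * 207 / 62
VO2max = 3167.1 / 62 = 51.0823 mL/kg/min

51.0823 mL/kg/min


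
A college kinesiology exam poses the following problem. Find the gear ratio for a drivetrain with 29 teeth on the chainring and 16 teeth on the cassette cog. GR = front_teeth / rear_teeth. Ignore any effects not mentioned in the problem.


GR = front_teeth / rear_teeth
GR = 29 / 16
GR = 1.8125

1.8125


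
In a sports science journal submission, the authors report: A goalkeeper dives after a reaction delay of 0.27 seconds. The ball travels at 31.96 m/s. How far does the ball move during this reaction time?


d = v * t
d = 31.96 * 0.27
d = 8.6292 m

8.6292 m


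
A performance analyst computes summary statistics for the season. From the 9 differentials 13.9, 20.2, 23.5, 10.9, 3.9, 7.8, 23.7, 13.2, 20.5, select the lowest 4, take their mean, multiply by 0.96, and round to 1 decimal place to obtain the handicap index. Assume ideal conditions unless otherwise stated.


All differentials: 13.9, 20.2, 23.5, 10.9, 3.9, 7.8, 23.7, 13.2, 20.5
Sorted: 3.9, 7.8, 10.9, 13.2, 13.9, 20.2, 20.5, 23.5, 23.7
Best 4: 3.9, 7.8, 10.9, 13.2
Average of best = 35.8 / 4 = 8.95
Raw index = 8.95 * 0.96 = 8.592
Handicap index = round(8.592, 1) = 8.6

8.6


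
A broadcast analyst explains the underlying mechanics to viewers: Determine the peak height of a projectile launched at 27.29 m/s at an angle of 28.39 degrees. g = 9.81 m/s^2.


H = (v*sin(theta))^2 / (2*g)
vy = v*sin(theta) = 27.29 * sin(28.39 deg) = 12.9756 m/s
H = vy^2 / (2*g) = 168.3661 / (2*9.81)
H = 168.3661 / 19.62 = 8.5813 m

8.5813 m


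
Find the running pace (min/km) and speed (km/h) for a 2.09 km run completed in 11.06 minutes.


Pace = time / distance = 11.06 min / 2.09 km = 5.2919 min/km
Speed = distance / time_in_hours = 2.09 / 0.1843 hr
Speed = 11.3382 km/h

5.2919 min/km, 11.3382 km/h


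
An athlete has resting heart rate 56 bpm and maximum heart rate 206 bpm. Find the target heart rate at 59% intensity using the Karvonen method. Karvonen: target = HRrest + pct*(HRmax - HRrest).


Target = HRrest + pct*(HRmax - HRrest)
Heart rate reserve = HRmax - HRrest = 206 - 56 = 150 bpm
Fraction = 59% = 0.59
Target = 56 + 0.59 * 150
Target = 56 + 88.5 = 144.5 bpm

144.5 bpm


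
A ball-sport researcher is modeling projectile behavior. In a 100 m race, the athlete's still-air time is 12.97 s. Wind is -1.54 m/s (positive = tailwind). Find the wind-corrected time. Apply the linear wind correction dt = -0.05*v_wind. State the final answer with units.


dt = -0.05 * v_wind = -0.05 * -1.54 = 0.077 s
t_corrected = t_still + dt = 12.97 + (0.077)
t_corrected = 13.047 s

13.047 s


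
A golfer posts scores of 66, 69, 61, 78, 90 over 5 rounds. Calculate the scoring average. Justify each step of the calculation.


Average = sum / n
Sum = 364
Average = 364 / 5 = 72.8

72.8


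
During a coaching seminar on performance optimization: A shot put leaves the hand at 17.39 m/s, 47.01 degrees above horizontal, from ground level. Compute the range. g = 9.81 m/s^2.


R = v^2 * sin(2*theta) / g
Convert angle to radians: theta = 47.01 deg = 0.8205 rad
sin(2*theta) = sin(1.641) = 0.9975
R = 17.39^2 * 0.9975 / 9.81
R = 302.4121 * 0.9975 / 9.81 = 30.7511 m

30.7511 m


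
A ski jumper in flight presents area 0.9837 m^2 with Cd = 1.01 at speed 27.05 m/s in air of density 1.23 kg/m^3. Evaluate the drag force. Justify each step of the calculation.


Fd = 0.5 * Cd * rho * A * v^2
Fd = 0.5 * 1.01 * 1.23 * 0.9837 * 27.05^2
v^2 = 731.7025
Fd = 0.5 * 1.01 * 1.23 * 0.9837 * 731.7025 = 447.0887 N

447.0887 N


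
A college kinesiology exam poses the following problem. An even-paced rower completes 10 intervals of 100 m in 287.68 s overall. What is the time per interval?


Split time = total_time / n_laps = 287.68 / 10
Split time = 28.768 s per lap

28.768 s


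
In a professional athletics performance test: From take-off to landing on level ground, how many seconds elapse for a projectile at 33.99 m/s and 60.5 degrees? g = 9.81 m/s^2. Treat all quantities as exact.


T = 2*v*sin(theta)/g
sin(theta) = sin(60.5 deg) = 0.8704
T = 2*33.99*0.8704 / 9.81
T = 59.1668 / 9.81 = 6.0313 s

6.0313 s


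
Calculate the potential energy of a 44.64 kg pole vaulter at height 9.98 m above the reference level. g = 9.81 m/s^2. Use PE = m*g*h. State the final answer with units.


PE = m * g * h
PE = 44.64 * 9.81 * 9.98
PE = 437.9184 * 9.98 = 4370.4256 J

4370.4256 J


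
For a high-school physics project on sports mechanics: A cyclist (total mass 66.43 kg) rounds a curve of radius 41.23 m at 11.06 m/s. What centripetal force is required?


Fc = m * v^2 / r
v^2 = 11.06^2 = 122.3236
Fc = 66.43 * 122.3236 / 41.23
Fc = 8125.9567 / 41.23 = 197.0884 N

197.0884 N


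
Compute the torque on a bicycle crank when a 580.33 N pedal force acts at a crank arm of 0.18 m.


tau = F * d
tau = 580.33 * 0.18
tau = 104.4594 N*m

104.4594 N*m


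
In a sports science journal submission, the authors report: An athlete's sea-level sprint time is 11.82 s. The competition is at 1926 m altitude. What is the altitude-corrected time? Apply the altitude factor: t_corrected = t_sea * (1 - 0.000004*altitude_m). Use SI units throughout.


Correction factor = 1 - 0.000004 * 1926 = 0.992296
t_corrected = t_sea * factor = 11.82 * 0.992296
t_corrected = 11.7289 s

11.7289 s


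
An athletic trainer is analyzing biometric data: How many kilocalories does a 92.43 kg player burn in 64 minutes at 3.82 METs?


kcal = MET * mass * time_hr
Convert time: 64 min = 1.0667 hr
kcal = 3.82 * 92.43 * 1.0667
kcal = 376.6214 kcal

376.6214 kcal


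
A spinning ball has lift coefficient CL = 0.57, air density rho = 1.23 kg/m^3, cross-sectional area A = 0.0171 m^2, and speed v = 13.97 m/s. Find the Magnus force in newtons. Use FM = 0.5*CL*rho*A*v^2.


FM = 0.5 * CL * rho * A * v^2
FM = 0.5 * 0.57 * 1.23 * 0.0171 * 13.97^2
v^2 = 195.1609
FM = 0.5 * 0.57 * 1.23 * 0.0171 * 195.1609 = 1.1699 N

1.1699 N


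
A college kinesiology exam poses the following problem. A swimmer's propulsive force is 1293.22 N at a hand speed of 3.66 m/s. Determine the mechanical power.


P = F * v
P = 1293.22 * 3.66
P = 4733.1852 W

4733.1852 W


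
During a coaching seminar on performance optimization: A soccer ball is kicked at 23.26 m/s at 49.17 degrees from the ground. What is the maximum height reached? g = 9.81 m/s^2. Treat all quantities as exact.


H = (v*sin(theta))^2 / (2*g)
vy = v*sin(theta) = 23.26 * sin(49.17 deg) = 17.5997 m/s
H = vy^2 / (2*g) = 309.751 / (2*9.81)
H = 309.751 / 19.62 = 15.7875 m

15.7875 m


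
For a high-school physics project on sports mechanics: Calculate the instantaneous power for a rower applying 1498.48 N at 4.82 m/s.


P = F * v
P = 1498.48 * 4.82
P = 7222.6736 W

7222.6736 W


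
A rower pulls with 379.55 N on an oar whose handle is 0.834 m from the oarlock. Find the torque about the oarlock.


tau = F * d
tau = 379.55 * 0.834
tau = 316.5447 N*m

316.5447 N*m


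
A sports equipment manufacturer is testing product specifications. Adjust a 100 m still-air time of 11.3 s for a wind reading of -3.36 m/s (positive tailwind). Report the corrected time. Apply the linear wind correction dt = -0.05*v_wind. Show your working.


dt = -0.05 * v_wind = -0.05 * -3.36 = 0.168 s
t_corrected = t_still + dt = 11.3 + (0.168)
t_corrected = 11.468 s

11.468 s


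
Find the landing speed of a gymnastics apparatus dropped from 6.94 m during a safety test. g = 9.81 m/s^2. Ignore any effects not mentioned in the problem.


v = sqrt(2 * g * h)
v = sqrt(2 * 9.81 * 6.94)
v = sqrt(136.1628) = 11.6689 m/s

11.6689 m/s


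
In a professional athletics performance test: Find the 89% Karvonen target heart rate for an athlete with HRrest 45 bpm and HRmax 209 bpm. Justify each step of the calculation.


Target = HRrest + pct*(HRmax - HRrest)
Heart rate reserve = HRmax - HRrest = 209 - 45 = 164 bpm
Fraction = 89% = 0.89
Target = 45 + 0.89 * 164
Target = 45 + 145.96 = 190.96 bpm

190.96 bpm


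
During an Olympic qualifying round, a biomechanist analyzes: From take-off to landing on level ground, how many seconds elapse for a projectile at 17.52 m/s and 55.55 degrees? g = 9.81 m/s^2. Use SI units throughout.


T = 2*v*sin(theta)/g
sin(theta) = sin(55.55 deg) = 0.8246
T = 2*17.52*0.8246 / 9.81
T = 28.8947 / 9.81 = 2.9454 s

2.9454 s


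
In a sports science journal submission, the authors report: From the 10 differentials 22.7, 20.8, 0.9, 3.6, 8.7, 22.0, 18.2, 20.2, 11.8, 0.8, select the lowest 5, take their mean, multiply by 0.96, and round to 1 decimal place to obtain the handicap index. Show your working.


All differentials: 22.7, 20.8, 0.9, 3.6, 8.7, 22.0, 18.2, 20.2, 11.8, 0.8
Sorted: 0.8, 0.9, 3.6, 8.7, 11.8, 18.2, 20.2, 20.8, 22.0, 22.7
Best 5: 0.8, 0.9, 3.6, 8.7, 11.8
Average of best = 25.8 / 5 = 5.16
Raw index = 5.16 * 0.96 = 4.9536
Handicap index = round(4.9536, 1) = 5.0

5.0


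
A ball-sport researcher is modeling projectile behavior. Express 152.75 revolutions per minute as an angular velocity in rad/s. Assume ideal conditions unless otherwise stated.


omega = RPM * 2 * pi / 60
omega = 152.75 * 2 * 3.14159 / 60
omega = 959.7566 / 60 = 15.9959 rad/s

15.9959 rad/s


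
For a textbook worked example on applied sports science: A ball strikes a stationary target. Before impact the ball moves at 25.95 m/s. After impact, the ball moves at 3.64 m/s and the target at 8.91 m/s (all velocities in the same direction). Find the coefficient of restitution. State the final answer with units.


e = (v2_after - v1_after) / (v1_before - v2_before)
Numerator = 8.91 - 3.64 = 5.27
Denominator = 25.95 - 0 = 25.95
e = 5.27 / 25.95 = 0.2031

0.2031


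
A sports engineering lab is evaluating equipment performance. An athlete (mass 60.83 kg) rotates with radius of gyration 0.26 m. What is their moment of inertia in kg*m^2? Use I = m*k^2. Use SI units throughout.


I = m * k^2
I = 60.83 * 0.26^2
I = 60.83 * 0.0676 = 4.1121 kg*m^2

4.1121 kg*m^2


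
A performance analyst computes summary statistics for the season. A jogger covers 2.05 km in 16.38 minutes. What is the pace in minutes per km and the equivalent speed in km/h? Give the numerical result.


Pace = time / distance = 16.38 min / 2.05 km = 7.9902 min/km
Speed = distance / time_in_hours = 2.05 / 0.273 hr
Speed = 7.5092 km/h

7.9902 min/km, 7.5092 km/h


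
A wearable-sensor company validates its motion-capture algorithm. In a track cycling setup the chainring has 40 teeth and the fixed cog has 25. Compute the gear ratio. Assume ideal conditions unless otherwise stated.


GR = front_teeth / rear_teeth
GR = 40 / 25
GR = 1.6

1.6


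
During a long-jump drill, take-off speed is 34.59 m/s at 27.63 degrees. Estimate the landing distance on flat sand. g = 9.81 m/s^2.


R = v^2 * sin(2*theta) / g
Convert angle to radians: theta = 27.63 deg = 0.4822 rad
sin(2*theta) = sin(0.9645) = 0.8217
R = 34.59^2 * 0.8217 / 9.81
R = 1196.4681 * 0.8217 / 9.81 = 100.2236 m

100.2236 m


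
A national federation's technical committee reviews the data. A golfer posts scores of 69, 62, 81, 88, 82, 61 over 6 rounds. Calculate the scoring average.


Average = sum / n
Sum = 443
Average = 443 / 6 = 73.8333

73.8333


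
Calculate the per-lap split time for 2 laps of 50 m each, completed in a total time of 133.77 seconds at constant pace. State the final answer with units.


Split time = total_time / n_laps = 133.77 / 2
Split time = 66.885 s per lap

66.885 s


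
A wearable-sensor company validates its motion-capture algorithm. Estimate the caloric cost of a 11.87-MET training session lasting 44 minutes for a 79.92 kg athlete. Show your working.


kcal = MET * mass * time_hr
Convert time: 44 min = 0.7333 hr
kcal = 11.87 * 79.92 * 0.7333
kcal = 695.677 kcal

695.677 kcal


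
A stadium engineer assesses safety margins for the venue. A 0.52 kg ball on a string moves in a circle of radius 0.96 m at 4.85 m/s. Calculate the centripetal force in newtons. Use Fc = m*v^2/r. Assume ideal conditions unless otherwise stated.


Fc = m * v^2 / r
v^2 = 4.85^2 = 23.5225
Fc = 0.52 * 23.5225 / 0.96
Fc = 12.2317 / 0.96 = 12.7414 N

12.7414 N


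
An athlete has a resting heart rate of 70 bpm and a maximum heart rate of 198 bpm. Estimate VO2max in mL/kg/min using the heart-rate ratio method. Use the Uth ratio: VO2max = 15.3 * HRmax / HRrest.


VO2max = 15.3 * HRmax / HRrest
VO2max = 15.3 * 198 / 70
VO2max = 3029.4 / 70 = 43.2771 mL/kg/min

43.2771 mL/kg/min


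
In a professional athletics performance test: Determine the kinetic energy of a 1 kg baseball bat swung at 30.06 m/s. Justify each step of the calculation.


KE = 0.5 * m * v^2
KE = 0.5 * 1 * 30.06^2
KE = 0.5 * 1 * 903.6036 = 451.8018 J

451.8018 J


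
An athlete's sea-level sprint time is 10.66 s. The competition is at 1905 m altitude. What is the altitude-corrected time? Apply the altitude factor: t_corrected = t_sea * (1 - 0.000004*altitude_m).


Correction factor = 1 - 0.000004 * 1905 = 0.99238
t_corrected = t_sea * factor = 10.66 * 0.99238
t_corrected = 10.5788 s

10.5788 s


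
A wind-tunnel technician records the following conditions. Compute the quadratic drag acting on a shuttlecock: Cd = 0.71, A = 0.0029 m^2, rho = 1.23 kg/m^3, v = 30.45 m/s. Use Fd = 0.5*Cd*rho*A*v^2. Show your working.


Fd = 0.5 * Cd * rho * A * v^2
Fd = 0.5 * 0.71 * 1.23 * 0.0029 * 30.45^2
v^2 = 927.2025
Fd = 0.5 * 0.71 * 1.23 * 0.0029 * 927.2025 = 1.1741 N

1.1741 N


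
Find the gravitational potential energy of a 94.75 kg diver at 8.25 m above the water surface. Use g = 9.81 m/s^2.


PE = m * g * h
PE = 94.75 * 9.81 * 8.25
PE = 929.4975 * 8.25 = 7668.3544 J

7668.3544 J


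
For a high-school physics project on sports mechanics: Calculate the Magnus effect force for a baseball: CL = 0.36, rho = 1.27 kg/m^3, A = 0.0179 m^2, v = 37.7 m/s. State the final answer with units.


FM = 0.5 * CL * rho * A * v^2
FM = 0.5 * 0.36 * 1.27 * 0.0179 * 37.7^2
v^2 = 1421.29
FM = 0.5 * 0.36 * 1.27 * 0.0179 * 1421.29 = 5.8158 N

5.8158 N


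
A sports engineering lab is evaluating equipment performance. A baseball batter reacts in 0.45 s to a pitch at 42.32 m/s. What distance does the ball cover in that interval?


d = v * t
d = 42.32 * 0.45
d = 19.044 m

19.044 m


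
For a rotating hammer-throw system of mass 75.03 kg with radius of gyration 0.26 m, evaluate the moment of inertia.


I = m * k^2
I = 75.03 * 0.26^2
I = 75.03 * 0.0676 = 5.072 kg*m^2

5.072 kg*m^2


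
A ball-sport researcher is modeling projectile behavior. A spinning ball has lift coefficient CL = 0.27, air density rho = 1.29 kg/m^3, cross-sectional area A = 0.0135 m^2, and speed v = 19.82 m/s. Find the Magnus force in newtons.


FM = 0.5 * CL * rho * A * v^2
FM = 0.5 * 0.27 * 1.29 * 0.0135 * 19.82^2
v^2 = 392.8324
FM = 0.5 * 0.27 * 1.29 * 0.0135 * 392.8324 = 0.9236 N

0.9236 N


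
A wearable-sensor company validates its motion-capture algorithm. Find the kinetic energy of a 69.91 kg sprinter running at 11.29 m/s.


KE = 0.5 * m * v^2
KE = 0.5 * 69.91 * 11.29^2
KE = 0.5 * 69.91 * 127.4641 = 4455.5076 J

4455.5076 J


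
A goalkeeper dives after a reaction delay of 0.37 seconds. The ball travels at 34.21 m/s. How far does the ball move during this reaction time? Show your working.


d = v * t
d = 34.21 * 0.37
d = 12.6577 m

12.6577 m


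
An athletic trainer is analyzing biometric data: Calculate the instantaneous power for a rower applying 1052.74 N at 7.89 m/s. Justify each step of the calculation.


P = F * v
P = 1052.74 * 7.89
P = 8306.1186 W

8306.1186 W


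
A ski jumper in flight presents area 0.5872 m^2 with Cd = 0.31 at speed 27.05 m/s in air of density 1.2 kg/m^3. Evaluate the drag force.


Fd = 0.5 * Cd * rho * A * v^2
Fd = 0.5 * 0.31 * 1.2 * 0.5872 * 27.05^2
v^2 = 731.7025
Fd = 0.5 * 0.31 * 1.2 * 0.5872 * 731.7025 = 79.916 N

79.916 N


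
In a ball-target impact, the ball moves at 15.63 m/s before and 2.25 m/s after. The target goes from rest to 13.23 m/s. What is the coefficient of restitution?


e = (v2_after - v1_after) / (v1_before - v2_before)
Numerator = 13.23 - 2.25 = 10.98
Denominator = 15.63 - 0 = 15.63
e = 10.98 / 15.63 = 0.7025

0.7025


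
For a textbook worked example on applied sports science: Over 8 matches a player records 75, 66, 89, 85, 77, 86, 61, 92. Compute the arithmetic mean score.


Average = sum / n
Sum = 631
Average = 631 / 8 = 78.875

78.875


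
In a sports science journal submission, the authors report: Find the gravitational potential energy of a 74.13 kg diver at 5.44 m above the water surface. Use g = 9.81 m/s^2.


PE = m * g * h
PE = 74.13 * 9.81 * 5.44
PE = 727.2153 * 5.44 = 3956.0512 J

3956.0512 J


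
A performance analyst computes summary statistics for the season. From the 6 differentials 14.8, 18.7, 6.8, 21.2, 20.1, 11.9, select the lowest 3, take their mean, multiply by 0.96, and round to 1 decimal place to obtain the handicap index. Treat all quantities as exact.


All differentials: 14.8, 18.7, 6.8, 21.2, 20.1, 11.9
Sorted: 6.8, 11.9, 14.8, 18.7, 20.1, 21.2
Best 3: 6.8, 11.9, 14.8
Average of best = 33.5 / 3 = 11.1667
Raw index = 11.1667 * 0.96 = 10.72
Handicap index = round(10.72, 1) = 10.7

10.7


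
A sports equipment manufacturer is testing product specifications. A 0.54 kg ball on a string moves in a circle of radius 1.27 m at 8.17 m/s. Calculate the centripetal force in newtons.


Fc = m * v^2 / r
v^2 = 8.17^2 = 66.7489
Fc = 0.54 * 66.7489 / 1.27
Fc = 36.0444 / 1.27 = 28.3814 N

28.3814 N


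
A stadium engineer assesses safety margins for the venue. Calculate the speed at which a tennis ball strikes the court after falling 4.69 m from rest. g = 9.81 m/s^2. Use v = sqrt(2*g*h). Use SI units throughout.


v = sqrt(2 * g * h)
v = sqrt(2 * 9.81 * 4.69)
v = sqrt(92.0178) = 9.5926 m/s

9.5926 m/s


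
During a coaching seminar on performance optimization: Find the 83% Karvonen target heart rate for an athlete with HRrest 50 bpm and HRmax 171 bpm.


Target = HRrest + pct*(HRmax - HRrest)
Heart rate reserve = HRmax - HRrest = 171 - 50 = 121 bpm
Fraction = 83% = 0.83
Target = 50 + 0.83 * 121
Target = 50 + 100.43 = 150.43 bpm

150.43 bpm


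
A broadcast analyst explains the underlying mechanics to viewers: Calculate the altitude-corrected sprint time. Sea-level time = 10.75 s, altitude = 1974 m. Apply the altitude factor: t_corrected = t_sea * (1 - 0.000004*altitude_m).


Correction factor = 1 - 0.000004 * 1974 = 0.992104
t_corrected = t_sea * factor = 10.75 * 0.992104
t_corrected = 10.6651 s

10.6651 s


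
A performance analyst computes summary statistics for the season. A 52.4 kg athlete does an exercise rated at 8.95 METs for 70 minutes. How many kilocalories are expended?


kcal = MET * mass * time_hr
Convert time: 70 min = 1.1667 hr
kcal = 8.95 * 52.4 * 1.1667
kcal = 547.1433 kcal

547.1433 kcal


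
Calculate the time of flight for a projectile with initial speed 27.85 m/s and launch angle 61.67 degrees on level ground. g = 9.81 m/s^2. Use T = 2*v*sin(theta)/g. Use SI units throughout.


T = 2*v*sin(theta)/g
sin(theta) = sin(61.67 deg) = 0.8802
T = 2*27.85*0.8802 / 9.81
T = 49.0288 / 9.81 = 4.9978 s

4.9978 s


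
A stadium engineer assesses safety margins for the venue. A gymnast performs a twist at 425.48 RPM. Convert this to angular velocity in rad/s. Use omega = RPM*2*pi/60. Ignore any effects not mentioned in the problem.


omega = RPM * 2 * pi / 60
omega = 425.48 * 2 * 3.14159 / 60
omega = 2673.3697 / 60 = 44.5562 rad/s

44.5562 rad/s


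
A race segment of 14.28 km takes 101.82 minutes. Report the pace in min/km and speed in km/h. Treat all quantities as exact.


Pace = time / distance = 101.82 min / 14.28 km = 7.1303 min/km
Speed = distance / time_in_hours = 14.28 / 1.697 hr
Speed = 8.4148 km/h

7.1303 min/km, 8.4148 km/h


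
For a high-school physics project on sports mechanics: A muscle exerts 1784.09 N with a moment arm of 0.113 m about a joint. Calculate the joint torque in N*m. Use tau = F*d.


tau = F * d
tau = 1784.09 * 0.113
tau = 201.6022 N*m

201.6022 N*m


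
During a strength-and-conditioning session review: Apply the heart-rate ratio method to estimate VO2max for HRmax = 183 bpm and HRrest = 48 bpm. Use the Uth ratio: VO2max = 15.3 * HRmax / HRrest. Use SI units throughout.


VO2max = 15.3 * HRmax / HRrest
VO2max = 15.3 * 183 / 48
VO2max = 2799.9 / 48 = 58.3313 mL/kg/min

58.3313 mL/kg/min


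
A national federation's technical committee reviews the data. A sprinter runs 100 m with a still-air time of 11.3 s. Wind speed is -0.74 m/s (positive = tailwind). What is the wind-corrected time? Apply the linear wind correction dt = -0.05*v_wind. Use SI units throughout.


dt = -0.05 * v_wind = -0.05 * -0.74 = 0.037 s
t_corrected = t_still + dt = 11.3 + (0.037)
t_corrected = 11.337 s

11.337 s


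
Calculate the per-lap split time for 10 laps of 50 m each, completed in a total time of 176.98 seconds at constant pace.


Split time = total_time / n_laps = 176.98 / 10
Split time = 17.698 s per lap

17.698 s


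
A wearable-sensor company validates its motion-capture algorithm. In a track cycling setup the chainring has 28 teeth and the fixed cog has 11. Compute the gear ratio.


GR = front_teeth / rear_teeth
GR = 28 / 11
GR = 2.5455

2.5455


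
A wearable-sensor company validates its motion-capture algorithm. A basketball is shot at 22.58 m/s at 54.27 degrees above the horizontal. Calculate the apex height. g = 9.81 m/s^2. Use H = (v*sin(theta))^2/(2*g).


H = (v*sin(theta))^2 / (2*g)
vy = v*sin(theta) = 22.58 * sin(54.27 deg) = 18.3299 m/s
H = vy^2 / (2*g) = 335.9869 / (2*9.81)
H = 335.9869 / 19.62 = 17.1247 m

17.1247 m


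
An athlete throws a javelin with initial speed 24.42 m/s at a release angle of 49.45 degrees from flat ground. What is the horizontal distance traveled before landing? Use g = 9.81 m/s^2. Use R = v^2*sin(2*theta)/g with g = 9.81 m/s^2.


R = v^2 * sin(2*theta) / g
Convert angle to radians: theta = 49.45 deg = 0.8631 rad
sin(2*theta) = sin(1.7261) = 0.988
R = 24.42^2 * 0.988 / 9.81
R = 596.3364 * 0.988 / 9.81 = 60.0567 m

60.0567 m


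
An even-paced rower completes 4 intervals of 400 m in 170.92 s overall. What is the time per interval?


Split time = total_time / n_laps = 170.92 / 4
Split time = 42.73 s per lap

42.73 s


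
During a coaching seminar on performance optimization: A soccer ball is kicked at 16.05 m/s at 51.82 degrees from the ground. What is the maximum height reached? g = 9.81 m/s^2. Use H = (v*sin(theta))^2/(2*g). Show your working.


H = (v*sin(theta))^2 / (2*g)
vy = v*sin(theta) = 16.05 * sin(51.82 deg) = 12.6165 m/s
H = vy^2 / (2*g) = 159.1752 / (2*9.81)
H = 159.1752 / 19.62 = 8.1129 m

8.1129 m


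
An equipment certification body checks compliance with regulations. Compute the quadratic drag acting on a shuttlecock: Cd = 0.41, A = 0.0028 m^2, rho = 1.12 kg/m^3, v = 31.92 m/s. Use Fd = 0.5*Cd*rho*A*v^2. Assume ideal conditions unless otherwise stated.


Fd = 0.5 * Cd * rho * A * v^2
Fd = 0.5 * 0.41 * 1.12 * 0.0028 * 31.92^2
v^2 = 1018.8864
Fd = 0.5 * 0.41 * 1.12 * 0.0028 * 1018.8864 = 0.655 N

0.655 N


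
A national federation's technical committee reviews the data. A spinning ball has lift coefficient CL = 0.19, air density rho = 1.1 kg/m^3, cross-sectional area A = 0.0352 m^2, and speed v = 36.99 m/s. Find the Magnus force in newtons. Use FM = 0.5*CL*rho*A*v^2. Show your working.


FM = 0.5 * CL * rho * A * v^2
FM = 0.5 * 0.19 * 1.1 * 0.0352 * 36.99^2
v^2 = 1368.2601
FM = 0.5 * 0.19 * 1.1 * 0.0352 * 1368.2601 = 5.033 N

5.033 N


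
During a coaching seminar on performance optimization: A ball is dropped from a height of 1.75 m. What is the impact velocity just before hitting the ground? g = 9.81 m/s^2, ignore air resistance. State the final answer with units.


v = sqrt(2 * g * h)
v = sqrt(2 * 9.81 * 1.75)
v = sqrt(34.335) = 5.8596 m/s

5.8596 m/s


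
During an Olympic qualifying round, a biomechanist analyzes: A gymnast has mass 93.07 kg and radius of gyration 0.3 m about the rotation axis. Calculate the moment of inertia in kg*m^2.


I = m * k^2
I = 93.07 * 0.3^2
I = 93.07 * 0.09 = 8.3763 kg*m^2

8.3763 kg*m^2


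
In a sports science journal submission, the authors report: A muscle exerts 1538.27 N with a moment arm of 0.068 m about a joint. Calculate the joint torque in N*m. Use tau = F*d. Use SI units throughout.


tau = F * d
tau = 1538.27 * 0.068
tau = 104.6024 N*m

104.6024 N*m


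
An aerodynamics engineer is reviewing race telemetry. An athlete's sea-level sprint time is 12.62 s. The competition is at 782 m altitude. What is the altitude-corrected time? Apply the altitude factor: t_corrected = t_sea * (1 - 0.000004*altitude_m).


Correction factor = 1 - 0.000004 * 782 = 0.996872
t_corrected = t_sea * factor = 12.62 * 0.996872
t_corrected = 12.5805 s

12.5805 s


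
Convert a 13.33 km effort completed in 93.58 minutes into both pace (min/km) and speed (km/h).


Pace = time / distance = 93.58 min / 13.33 km = 7.0203 min/km
Speed = distance / time_in_hours = 13.33 / 1.5597 hr
Speed = 8.5467 km/h

7.0203 min/km, 8.5467 km/h


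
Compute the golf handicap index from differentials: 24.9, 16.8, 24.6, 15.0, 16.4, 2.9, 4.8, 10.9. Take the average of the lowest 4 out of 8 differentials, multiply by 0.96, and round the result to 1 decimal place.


All differentials: 24.9, 16.8, 24.6, 15.0, 16.4, 2.9, 4.8, 10.9
Sorted: 2.9, 4.8, 10.9, 15.0, 16.4, 16.8, 24.6, 24.9
Best 4: 2.9, 4.8, 10.9, 15.0
Average of best = 33.6 / 4 = 8.4
Raw index = 8.4 * 0.96 = 8.064
Handicap index = round(8.064, 1) = 8.1

8.1


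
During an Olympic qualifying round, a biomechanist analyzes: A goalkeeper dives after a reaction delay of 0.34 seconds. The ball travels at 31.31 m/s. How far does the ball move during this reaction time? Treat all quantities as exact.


d = v * t
d = 31.31 * 0.34
d = 10.6454 m

10.6454 m


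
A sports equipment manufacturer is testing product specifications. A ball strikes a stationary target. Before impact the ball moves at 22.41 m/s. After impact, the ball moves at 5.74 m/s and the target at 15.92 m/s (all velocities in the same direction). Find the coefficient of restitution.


e = (v2_after - v1_after) / (v1_before - v2_before)
Numerator = 15.92 - 5.74 = 10.18
Denominator = 22.41 - 0 = 22.41
e = 10.18 / 22.41 = 0.4543

0.4543


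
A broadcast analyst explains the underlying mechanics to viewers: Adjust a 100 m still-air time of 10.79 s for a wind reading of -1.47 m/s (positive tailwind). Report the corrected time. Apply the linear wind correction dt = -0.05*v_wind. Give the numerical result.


dt = -0.05 * v_wind = -0.05 * -1.47 = 0.0735 s
t_corrected = t_still + dt = 10.79 + (0.0735)
t_corrected = 10.8635 s

10.8635 s


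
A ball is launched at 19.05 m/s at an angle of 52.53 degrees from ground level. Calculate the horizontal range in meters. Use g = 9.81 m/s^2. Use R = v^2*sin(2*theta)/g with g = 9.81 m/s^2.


R = v^2 * sin(2*theta) / g
Convert angle to radians: theta = 52.53 deg = 0.9168 rad
sin(2*theta) = sin(1.8336) = 0.9657
R = 19.05^2 * 0.9657 / 9.81
R = 362.9025 * 0.9657 / 9.81 = 35.7226 m

35.7226 m


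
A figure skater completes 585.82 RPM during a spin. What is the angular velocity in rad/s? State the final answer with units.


omega = RPM * 2 * pi / 60
omega = 585.82 * 2 * 3.14159 / 60
omega = 3680.8156 / 60 = 61.3469 rad/s

61.3469 rad/s


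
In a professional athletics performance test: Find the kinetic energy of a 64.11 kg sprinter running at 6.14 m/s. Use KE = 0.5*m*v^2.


KE = 0.5 * m * v^2
KE = 0.5 * 64.11 * 6.14^2
KE = 0.5 * 64.11 * 37.6996 = 1208.4607 J

1208.4607 J


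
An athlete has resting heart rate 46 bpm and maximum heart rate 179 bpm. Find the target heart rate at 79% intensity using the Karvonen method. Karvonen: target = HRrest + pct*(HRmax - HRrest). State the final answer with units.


Target = HRrest + pct*(HRmax - HRrest)
Heart rate reserve = HRmax - HRrest = 179 - 46 = 133 bpm
Fraction = 79% = 0.79
Target = 46 + 0.79 * 133
Target = 46 + 105.07 = 151.07 bpm

151.07 bpm


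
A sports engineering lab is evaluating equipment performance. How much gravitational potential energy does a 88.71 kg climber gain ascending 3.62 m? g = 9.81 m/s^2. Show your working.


PE = m * g * h
PE = 88.71 * 9.81 * 3.62
PE = 870.2451 * 3.62 = 3150.2873 J

3150.2873 J


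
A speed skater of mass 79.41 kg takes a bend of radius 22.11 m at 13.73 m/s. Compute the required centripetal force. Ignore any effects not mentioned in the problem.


Fc = m * v^2 / r
v^2 = 13.73^2 = 188.5129
Fc = 79.41 * 188.5129 / 22.11
Fc = 14969.8094 / 22.11 = 677.0606 N

677.0606 N


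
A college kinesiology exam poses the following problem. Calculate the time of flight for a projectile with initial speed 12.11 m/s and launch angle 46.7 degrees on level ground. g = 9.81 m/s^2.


T = 2*v*sin(theta)/g
sin(theta) = sin(46.7 deg) = 0.7278
T = 2*12.11*0.7278 / 9.81
T = 17.6267 / 9.81 = 1.7968 s

1.7968 s


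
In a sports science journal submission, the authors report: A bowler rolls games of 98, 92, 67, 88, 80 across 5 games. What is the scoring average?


Average = sum / n
Sum = 425
Average = 425 / 5 = 85

85


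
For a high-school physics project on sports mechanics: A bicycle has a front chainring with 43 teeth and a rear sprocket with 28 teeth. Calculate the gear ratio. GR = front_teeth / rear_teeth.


GR = front_teeth / rear_teeth
GR = 43 / 28
GR = 1.5357

1.5357


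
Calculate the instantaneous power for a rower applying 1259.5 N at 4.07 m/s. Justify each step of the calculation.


P = F * v
P = 1259.5 * 4.07
P = 5126.165 W

5126.165 W


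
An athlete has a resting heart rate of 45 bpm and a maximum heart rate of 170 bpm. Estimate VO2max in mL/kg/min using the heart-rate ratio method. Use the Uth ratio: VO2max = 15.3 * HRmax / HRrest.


VO2max = 15.3 * HRmax / HRrest
VO2max = 15.3 * 170 / 45
VO2max = 2601 / 45 = 57.8 mL/kg/min

57.8 mL/kg/min


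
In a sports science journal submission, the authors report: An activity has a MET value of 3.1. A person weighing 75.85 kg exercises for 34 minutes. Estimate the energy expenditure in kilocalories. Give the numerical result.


kcal = MET * mass * time_hr
Convert time: 34 min = 0.5667 hr
kcal = 3.1 * 75.85 * 0.5667
kcal = 133.2432 kcal

133.2432 kcal


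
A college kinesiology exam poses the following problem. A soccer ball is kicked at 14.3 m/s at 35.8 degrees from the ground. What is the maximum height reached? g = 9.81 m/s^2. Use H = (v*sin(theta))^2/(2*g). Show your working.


H = (v*sin(theta))^2 / (2*g)
vy = v*sin(theta) = 14.3 * sin(35.8 deg) = 8.3649 m/s
H = vy^2 / (2*g) = 69.9715 / (2*9.81)
H = 69.9715 / 19.62 = 3.5663 m

3.5663 m


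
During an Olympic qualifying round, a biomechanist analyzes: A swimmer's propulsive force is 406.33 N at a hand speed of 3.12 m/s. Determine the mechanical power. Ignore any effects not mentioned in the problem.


P = F * v
P = 406.33 * 3.12
P = 1267.7496 W

1267.7496 W


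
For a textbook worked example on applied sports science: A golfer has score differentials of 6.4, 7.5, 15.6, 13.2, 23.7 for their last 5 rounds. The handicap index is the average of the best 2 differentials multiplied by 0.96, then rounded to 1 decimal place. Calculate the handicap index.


All differentials: 6.4, 7.5, 15.6, 13.2, 23.7
Sorted: 6.4, 7.5, 13.2, 15.6, 23.7
Best 2: 6.4, 7.5
Average of best = 13.9 / 2 = 6.95
Raw index = 6.95 * 0.96 = 6.672
Handicap index = round(6.672, 1) = 6.7

6.7


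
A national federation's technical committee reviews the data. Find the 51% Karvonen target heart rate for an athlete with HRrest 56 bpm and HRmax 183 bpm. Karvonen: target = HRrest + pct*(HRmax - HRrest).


Target = HRrest + pct*(HRmax - HRrest)
Heart rate reserve = HRmax - HRrest = 183 - 56 = 127 bpm
Fraction = 51% = 0.51
Target = 56 + 0.51 * 127
Target = 56 + 64.77 = 120.77 bpm

120.77 bpm


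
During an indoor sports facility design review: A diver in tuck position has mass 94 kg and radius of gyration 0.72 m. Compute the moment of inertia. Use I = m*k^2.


I = m * k^2
I = 94 * 0.72^2
I = 94 * 0.5184 = 48.7296 kg*m^2

48.7296 kg*m^2


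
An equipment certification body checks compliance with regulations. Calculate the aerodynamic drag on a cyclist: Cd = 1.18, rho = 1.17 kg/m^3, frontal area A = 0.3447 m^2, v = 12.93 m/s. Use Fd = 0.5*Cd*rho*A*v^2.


Fd = 0.5 * Cd * rho * A * v^2
Fd = 0.5 * 1.18 * 1.17 * 0.3447 * 12.93^2
v^2 = 167.1849
Fd = 0.5 * 1.18 * 1.17 * 0.3447 * 167.1849 = 39.781 N

39.781 N


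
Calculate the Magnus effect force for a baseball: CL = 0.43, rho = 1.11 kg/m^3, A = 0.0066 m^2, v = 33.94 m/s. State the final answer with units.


FM = 0.5 * CL * rho * A * v^2
FM = 0.5 * 0.43 * 1.11 * 0.0066 * 33.94^2
v^2 = 1151.9236
FM = 0.5 * 0.43 * 1.11 * 0.0066 * 1151.9236 = 1.8144 N

1.8144 N


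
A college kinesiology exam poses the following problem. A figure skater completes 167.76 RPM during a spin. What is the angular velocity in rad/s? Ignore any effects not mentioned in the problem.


omega = RPM * 2 * pi / 60
omega = 167.76 * 2 * 3.14159 / 60
omega = 1054.0672 / 60 = 17.5678 rad/s

17.5678 rad/s


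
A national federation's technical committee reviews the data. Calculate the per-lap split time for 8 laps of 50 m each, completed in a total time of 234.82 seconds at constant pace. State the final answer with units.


Split time = total_time / n_laps = 234.82 / 8
Split time = 29.3525 s per lap

29.3525 s


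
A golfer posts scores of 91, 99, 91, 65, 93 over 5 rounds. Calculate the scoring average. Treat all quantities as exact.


Average = sum / n
Sum = 439
Average = 439 / 5 = 87.8

87.8


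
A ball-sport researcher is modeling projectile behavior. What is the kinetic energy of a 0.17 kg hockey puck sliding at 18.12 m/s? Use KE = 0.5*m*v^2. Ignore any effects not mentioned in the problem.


KE = 0.5 * m * v^2
KE = 0.5 * 0.17 * 18.12^2
KE = 0.5 * 0.17 * 328.3344 = 27.9084 J

27.9084 J


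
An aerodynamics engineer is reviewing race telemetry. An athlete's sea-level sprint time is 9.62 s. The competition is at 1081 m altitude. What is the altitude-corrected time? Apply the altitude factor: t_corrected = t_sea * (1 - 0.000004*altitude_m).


Correction factor = 1 - 0.000004 * 1081 = 0.995676
t_corrected = t_sea * factor = 9.62 * 0.995676
t_corrected = 9.5784 s

9.5784 s


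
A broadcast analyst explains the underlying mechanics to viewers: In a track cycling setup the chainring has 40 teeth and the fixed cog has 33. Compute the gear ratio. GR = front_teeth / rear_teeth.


GR = front_teeth / rear_teeth
GR = 40 / 33
GR = 1.2121

1.2121


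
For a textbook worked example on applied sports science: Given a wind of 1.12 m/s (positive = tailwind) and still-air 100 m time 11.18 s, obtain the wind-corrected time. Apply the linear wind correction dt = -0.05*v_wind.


dt = -0.05 * v_wind = -0.05 * 1.12 = -0.056 s
t_corrected = t_still + dt = 11.18 + (-0.056)
t_corrected = 11.124 s

11.124 s


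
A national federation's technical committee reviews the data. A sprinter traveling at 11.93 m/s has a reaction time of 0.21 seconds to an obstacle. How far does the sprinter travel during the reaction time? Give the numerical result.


d = v * t
d = 11.93 * 0.21
d = 2.5053 m

2.5053 m


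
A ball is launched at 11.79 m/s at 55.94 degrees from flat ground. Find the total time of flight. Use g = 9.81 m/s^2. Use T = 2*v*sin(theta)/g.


T = 2*v*sin(theta)/g
sin(theta) = sin(55.94 deg) = 0.8285
T = 2*11.79*0.8285 / 9.81
T = 19.5349 / 9.81 = 1.9913 s

1.9913 s
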